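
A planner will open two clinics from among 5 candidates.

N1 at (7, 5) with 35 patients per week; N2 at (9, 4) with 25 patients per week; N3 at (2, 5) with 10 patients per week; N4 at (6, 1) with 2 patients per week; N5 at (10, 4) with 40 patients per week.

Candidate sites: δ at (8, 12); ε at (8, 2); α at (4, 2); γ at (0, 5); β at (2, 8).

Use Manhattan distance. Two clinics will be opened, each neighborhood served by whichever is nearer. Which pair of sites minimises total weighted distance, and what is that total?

Evaluate every pair (each demand assigned to the nearer of the two):
  {ε, γ}: total = 401
  {ε, β}: total = 411
  {ε, α}: total = 431
  {δ, ε}: total = 471
  {α, γ}: total = 731
  {α, β}: total = 741
  {δ, α}: total = 761
  {δ, γ}: total = 910
  {δ, β}: total = 957
  {γ, β}: total = 975
Best pair: {ε, γ} with total 401.

{ε, γ}, total 401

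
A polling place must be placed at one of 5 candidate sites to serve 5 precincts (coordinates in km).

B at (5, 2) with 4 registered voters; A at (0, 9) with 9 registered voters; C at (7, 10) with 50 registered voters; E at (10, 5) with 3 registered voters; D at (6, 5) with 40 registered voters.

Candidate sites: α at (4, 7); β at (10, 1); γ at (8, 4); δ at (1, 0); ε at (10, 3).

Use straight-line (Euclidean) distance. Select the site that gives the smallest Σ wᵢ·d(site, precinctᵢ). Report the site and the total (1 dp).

α, total 404.9 km

Total weighted distance at each candidate:
  α (4, 7): total = 404.9
  β (10, 1): total = 848.3
  γ (8, 4): total = 499.6
  δ (1, 0): total = 996.2
  ε (10, 3): total = 691.0
Minimum is at α with total 404.9 km.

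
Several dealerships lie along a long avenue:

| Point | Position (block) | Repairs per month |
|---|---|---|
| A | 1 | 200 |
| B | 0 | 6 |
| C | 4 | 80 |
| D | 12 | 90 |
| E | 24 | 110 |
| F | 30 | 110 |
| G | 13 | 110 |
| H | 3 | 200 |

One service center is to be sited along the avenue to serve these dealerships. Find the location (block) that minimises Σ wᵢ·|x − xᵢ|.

x = 4

For a sum of weighted absolute distances on a line, the optimum is the weighted median (not the mean). Total weight W = 906; half-weight = 453.
Sort by position and accumulate weight:
  block 0 (B, w=6) → cum 6
  block 1 (A, w=200) → cum 206
  block 3 (H, w=200) → cum 406
  block 4 (C, w=80) → cum 486  ≥ 453 → median here
  block 12 (D, w=90) → cum 576
  block 13 (G, w=110) → cum 686
  block 24 (E, w=110) → cum 796
  block 30 (F, w=110) → cum 906
Optimal location: block 4.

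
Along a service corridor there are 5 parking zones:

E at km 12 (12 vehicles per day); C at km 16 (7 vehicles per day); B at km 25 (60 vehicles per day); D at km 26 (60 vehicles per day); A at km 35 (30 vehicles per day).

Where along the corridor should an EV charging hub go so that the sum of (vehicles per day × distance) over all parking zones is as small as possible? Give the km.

x = 26

For a sum of weighted absolute distances on a line, the optimum is the weighted median (not the mean). Total weight W = 169; half-weight = 84.5.
Sort by position and accumulate weight:
  km 12 (E, w=12) → cum 12
  km 16 (C, w=7) → cum 19
  km 25 (B, w=60) → cum 79
  km 26 (D, w=60) → cum 139  ≥ 84.5 → median here
  km 35 (A, w=30) → cum 169
Optimal location: km 26.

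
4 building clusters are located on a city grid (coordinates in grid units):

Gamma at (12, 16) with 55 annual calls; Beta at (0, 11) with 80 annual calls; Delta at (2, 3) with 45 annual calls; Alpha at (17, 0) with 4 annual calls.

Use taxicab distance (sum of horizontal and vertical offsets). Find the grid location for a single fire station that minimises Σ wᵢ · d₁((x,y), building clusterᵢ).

(2, 11)

Manhattan distance separates: Σwᵢ(|x−xᵢ|+|y−yᵢ|) = Σwᵢ|x−xᵢ| + Σwᵢ|y−yᵢ|, so x and y are optimised independently as 1-D weighted medians.
Total weight W = 184; half = 92.
x-coordinate, sorted with cumulative weight:
  x=0 (Beta, w=80) cum 80
  x=2 (Delta, w=45) cum 125  ← median
  x=12 (Gamma, w=55) cum 180
  x=17 (Alpha, w=4) cum 184
⇒ x* = 2
y-coordinate, sorted with cumulative weight:
  y=0 (Alpha, w=4) cum 4
  y=3 (Delta, w=45) cum 49
  y=11 (Beta, w=80) cum 129  ← median
  y=16 (Gamma, w=55) cum 184
⇒ y* = 11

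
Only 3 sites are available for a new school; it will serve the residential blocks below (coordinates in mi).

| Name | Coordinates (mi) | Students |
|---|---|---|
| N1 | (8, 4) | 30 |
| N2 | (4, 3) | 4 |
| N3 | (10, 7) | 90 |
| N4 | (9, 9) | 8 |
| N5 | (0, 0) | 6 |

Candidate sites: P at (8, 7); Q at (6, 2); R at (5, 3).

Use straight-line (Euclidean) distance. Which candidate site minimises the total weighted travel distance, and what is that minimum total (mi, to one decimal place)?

P, total 374.3 mi

Total weighted distance at each candidate:
  P (8, 7): total = 374.3
  Q (6, 2): total = 769.0
  R (5, 3): total = 767.8
Minimum is at P with total 374.3 mi.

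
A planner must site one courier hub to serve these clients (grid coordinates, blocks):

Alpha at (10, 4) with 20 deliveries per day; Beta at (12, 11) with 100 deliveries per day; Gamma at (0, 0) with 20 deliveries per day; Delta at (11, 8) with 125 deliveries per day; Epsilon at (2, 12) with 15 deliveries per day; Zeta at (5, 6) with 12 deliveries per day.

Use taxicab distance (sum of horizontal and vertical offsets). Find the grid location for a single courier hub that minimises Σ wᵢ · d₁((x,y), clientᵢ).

(11, 8)

Manhattan distance separates: Σwᵢ(|x−xᵢ|+|y−yᵢ|) = Σwᵢ|x−xᵢ| + Σwᵢ|y−yᵢ|, so x and y are optimised independently as 1-D weighted medians.
Total weight W = 292; half = 146.
x-coordinate, sorted with cumulative weight:
  x=0 (Gamma, w=20) cum 20
  x=2 (Epsilon, w=15) cum 35
  x=5 (Zeta, w=12) cum 47
  x=10 (Alpha, w=20) cum 67
  x=11 (Delta, w=125) cum 192  ← median
  x=12 (Beta, w=100) cum 292
⇒ x* = 11
y-coordinate, sorted with cumulative weight:
  y=0 (Gamma, w=20) cum 20
  y=4 (Alpha, w=20) cum 40
  y=6 (Zeta, w=12) cum 52
  y=8 (Delta, w=125) cum 177  ← median
  y=11 (Beta, w=100) cum 277
  y=12 (Epsilon, w=15) cum 292
⇒ y* = 8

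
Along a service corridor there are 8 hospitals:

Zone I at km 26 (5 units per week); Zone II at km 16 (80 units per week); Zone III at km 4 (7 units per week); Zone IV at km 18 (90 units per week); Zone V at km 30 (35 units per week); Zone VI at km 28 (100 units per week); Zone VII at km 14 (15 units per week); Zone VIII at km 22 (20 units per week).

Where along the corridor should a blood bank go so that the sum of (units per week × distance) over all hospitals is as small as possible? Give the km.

x = 18

For a sum of weighted absolute distances on a line, the optimum is the weighted median (not the mean). Total weight W = 352; half-weight = 176.
Sort by position and accumulate weight:
  km 4 (Zone III, w=7) → cum 7
  km 14 (Zone VII, w=15) → cum 22
  km 16 (Zone II, w=80) → cum 102
  km 18 (Zone IV, w=90) → cum 192  ≥ 176 → median here
  km 22 (Zone VIII, w=20) → cum 212
  km 26 (Zone I, w=5) → cum 217
  km 28 (Zone VI, w=100) → cum 317
  km 30 (Zone V, w=35) → cum 352
Optimal location: km 18.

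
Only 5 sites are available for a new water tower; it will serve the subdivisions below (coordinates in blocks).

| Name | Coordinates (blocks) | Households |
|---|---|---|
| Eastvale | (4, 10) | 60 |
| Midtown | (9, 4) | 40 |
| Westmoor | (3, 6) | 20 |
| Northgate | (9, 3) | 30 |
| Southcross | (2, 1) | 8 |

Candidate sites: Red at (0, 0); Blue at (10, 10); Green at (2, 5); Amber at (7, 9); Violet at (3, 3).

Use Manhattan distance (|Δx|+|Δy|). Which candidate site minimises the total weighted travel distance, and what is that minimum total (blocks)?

Amber, total 1004 blocks

Total weighted distance at each candidate:
  Red (0, 0): total = 1924
  Blue (10, 10): total = 1236
  Green (2, 5): total = 1082
  Amber (7, 9): total = 1004
  Violet (3, 3): total = 1024
Minimum is at Amber with total 1004 blocks.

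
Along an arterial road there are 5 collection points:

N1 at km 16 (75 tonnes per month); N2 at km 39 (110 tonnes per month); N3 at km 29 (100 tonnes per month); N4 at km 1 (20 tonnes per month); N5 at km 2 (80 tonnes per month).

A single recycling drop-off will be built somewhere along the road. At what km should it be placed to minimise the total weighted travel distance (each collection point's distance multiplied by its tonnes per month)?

x = 29

For a sum of weighted absolute distances on a line, the optimum is the weighted median (not the mean). Total weight W = 385; half-weight = 192.5.
Sort by position and accumulate weight:
  km 1 (N4, w=20) → cum 20
  km 2 (N5, w=80) → cum 100
  km 16 (N1, w=75) → cum 175
  km 29 (N3, w=100) → cum 275  ≥ 192.5 → median here
  km 39 (N2, w=110) → cum 385
Optimal location: km 29.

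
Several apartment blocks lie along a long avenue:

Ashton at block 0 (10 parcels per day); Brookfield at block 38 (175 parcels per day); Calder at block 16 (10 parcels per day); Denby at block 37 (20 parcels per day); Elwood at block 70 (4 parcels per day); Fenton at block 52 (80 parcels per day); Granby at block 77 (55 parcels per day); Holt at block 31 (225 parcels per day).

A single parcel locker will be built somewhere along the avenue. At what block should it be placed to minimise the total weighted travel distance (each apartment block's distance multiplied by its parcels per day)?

x = 38

For a sum of weighted absolute distances on a line, the optimum is the weighted median (not the mean). Total weight W = 579; half-weight = 289.5.
Sort by position and accumulate weight:
  block 0 (Ashton, w=10) → cum 10
  block 16 (Calder, w=10) → cum 20
  block 31 (Holt, w=225) → cum 245
  block 37 (Denby, w=20) → cum 265
  block 38 (Brookfield, w=175) → cum 440  ≥ 289.5 → median here
  block 52 (Fenton, w=80) → cum 520
  block 70 (Elwood, w=4) → cum 524
  block 77 (Granby, w=55) → cum 579
Optimal location: block 38.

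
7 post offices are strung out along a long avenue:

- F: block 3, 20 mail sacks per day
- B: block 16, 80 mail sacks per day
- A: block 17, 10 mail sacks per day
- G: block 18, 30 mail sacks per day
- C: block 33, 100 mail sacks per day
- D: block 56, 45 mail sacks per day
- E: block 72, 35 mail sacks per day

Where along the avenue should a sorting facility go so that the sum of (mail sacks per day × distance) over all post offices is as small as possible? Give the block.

x = 33

For a sum of weighted absolute distances on a line, the optimum is the weighted median (not the mean). Total weight W = 320; half-weight = 160.
Sort by position and accumulate weight:
  block 3 (F, w=20) → cum 20
  block 16 (B, w=80) → cum 100
  block 17 (A, w=10) → cum 110
  block 18 (G, w=30) → cum 140
  block 33 (C, w=100) → cum 240  ≥ 160 → median here
  block 56 (D, w=45) → cum 285
  block 72 (E, w=35) → cum 320
Optimal location: block 33.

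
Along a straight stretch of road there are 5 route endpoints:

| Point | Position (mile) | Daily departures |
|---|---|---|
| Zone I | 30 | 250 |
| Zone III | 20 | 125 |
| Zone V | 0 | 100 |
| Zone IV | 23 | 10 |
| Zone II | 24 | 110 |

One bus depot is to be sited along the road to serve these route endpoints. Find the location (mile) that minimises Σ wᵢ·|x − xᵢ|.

For a sum of weighted absolute distances on a line, the optimum is the weighted median (not the mean). Total weight W = 595; half-weight = 297.5.
Sort by position and accumulate weight:
  mile 0 (Zone V, w=100) → cum 100
  mile 20 (Zone III, w=125) → cum 225
  mile 23 (Zone IV, w=10) → cum 235
  mile 24 (Zone II, w=110) → cum 345  ≥ 297.5 → median here
  mile 30 (Zone I, w=250) → cum 595
Optimal location: mile 24.

x = 24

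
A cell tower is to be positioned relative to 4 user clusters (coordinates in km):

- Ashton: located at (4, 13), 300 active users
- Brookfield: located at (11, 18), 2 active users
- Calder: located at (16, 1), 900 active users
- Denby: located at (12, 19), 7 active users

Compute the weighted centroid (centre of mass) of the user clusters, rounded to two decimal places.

(12.99, 4.11)

The minimiser of Σwᵢ‖p−pᵢ‖² is the weighted centroid p* = (Σwᵢpᵢ)/(Σwᵢ).
Σwᵢ = 1209.
Σwᵢxᵢ = 300·4 + 2·11 + 900·16 + 7·12 = 15706.
Σwᵢyᵢ = 300·13 + 2·18 + 900·1 + 7·19 = 4969.
x* = 15706/1209 = 12.99, y* = 4969/1209 = 4.11.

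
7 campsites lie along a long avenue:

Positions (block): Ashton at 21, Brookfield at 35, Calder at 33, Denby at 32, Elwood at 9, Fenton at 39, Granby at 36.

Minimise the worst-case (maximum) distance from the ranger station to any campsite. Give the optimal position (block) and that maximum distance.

The 1-center on a line is the midpoint of the two extreme points: leftmost at 9, rightmost at 39.
Optimal location = (9 + 39)/2 = 24; maximum distance = (39 − 9)/2 = 15.

location 24, max distance 15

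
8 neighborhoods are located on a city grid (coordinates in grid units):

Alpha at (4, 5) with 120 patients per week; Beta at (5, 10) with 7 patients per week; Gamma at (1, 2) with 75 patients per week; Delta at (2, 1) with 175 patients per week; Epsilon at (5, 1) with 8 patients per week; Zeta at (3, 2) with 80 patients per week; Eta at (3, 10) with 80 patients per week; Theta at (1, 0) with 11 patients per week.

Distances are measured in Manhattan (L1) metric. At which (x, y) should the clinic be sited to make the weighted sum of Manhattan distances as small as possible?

(3, 2)

Manhattan distance separates: Σwᵢ(|x−xᵢ|+|y−yᵢ|) = Σwᵢ|x−xᵢ| + Σwᵢ|y−yᵢ|, so x and y are optimised independently as 1-D weighted medians.
Total weight W = 556; half = 278.
x-coordinate, sorted with cumulative weight:
  x=1 (Gamma, w=75) cum 75
  x=1 (Theta, w=11) cum 86
  x=2 (Delta, w=175) cum 261
  x=3 (Zeta, w=80) cum 341  ← median
  x=3 (Eta, w=80) cum 421
  x=4 (Alpha, w=120) cum 541
  x=5 (Beta, w=7) cum 548
  x=5 (Epsilon, w=8) cum 556
⇒ x* = 3
y-coordinate, sorted with cumulative weight:
  y=0 (Theta, w=11) cum 11
  y=1 (Delta, w=175) cum 186
  y=1 (Epsilon, w=8) cum 194
  y=2 (Gamma, w=75) cum 269
  y=2 (Zeta, w=80) cum 349  ← median
  y=5 (Alpha, w=120) cum 469
  y=10 (Beta, w=7) cum 476
  y=10 (Eta, w=80) cum 556
⇒ y* = 2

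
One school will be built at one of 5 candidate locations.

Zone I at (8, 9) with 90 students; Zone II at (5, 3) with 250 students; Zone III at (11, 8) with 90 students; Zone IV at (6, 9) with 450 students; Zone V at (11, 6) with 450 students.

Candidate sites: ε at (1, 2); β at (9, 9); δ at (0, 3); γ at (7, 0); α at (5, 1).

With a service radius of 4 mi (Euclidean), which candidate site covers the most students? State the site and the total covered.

Coverage radius r = 4 mi; a point is covered iff (Δx)²+(Δy)² ≤ 4² = 16.
  ε (1, 2): covers {none} → 0
  β (9, 9): covers {Zone I, Zone III, Zone IV, Zone V} → 1080
  δ (0, 3): covers {none} → 0
  γ (7, 0): covers {Zone II} → 250
  α (5, 1): covers {Zone II} → 250
Maximum coverage at β: 1080 students.

β, covering 1080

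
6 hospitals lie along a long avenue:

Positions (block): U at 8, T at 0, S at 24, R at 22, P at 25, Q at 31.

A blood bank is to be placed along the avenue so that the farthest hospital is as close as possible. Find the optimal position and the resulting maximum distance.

location 15.5, max distance 15.5

The 1-center on a line is the midpoint of the two extreme points: leftmost at 0, rightmost at 31.
Optimal location = (0 + 31)/2 = 15.5; maximum distance = (31 − 0)/2 = 15.5.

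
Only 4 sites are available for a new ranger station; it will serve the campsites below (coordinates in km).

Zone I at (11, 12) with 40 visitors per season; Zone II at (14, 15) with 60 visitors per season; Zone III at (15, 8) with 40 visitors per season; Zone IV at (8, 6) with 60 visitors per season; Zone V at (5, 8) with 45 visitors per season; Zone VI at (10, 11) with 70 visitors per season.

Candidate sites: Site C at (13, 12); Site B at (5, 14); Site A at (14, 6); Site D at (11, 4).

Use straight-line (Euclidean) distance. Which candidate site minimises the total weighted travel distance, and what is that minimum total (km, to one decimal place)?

Site C, total 1541.1 km

Total weighted distance at each candidate:
  Site C (13, 12): total = 1541.1
  Site B (5, 14): total = 2453.6
  Site A (14, 6): total = 2120.9
  Site D (11, 4): total = 2266.2
Minimum is at Site C with total 1541.1 km.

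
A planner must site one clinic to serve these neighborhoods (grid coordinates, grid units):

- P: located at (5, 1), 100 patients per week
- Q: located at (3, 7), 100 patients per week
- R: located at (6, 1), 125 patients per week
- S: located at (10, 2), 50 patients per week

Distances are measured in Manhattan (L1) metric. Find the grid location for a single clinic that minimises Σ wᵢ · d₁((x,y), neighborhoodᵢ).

Manhattan distance separates: Σwᵢ(|x−xᵢ|+|y−yᵢ|) = Σwᵢ|x−xᵢ| + Σwᵢ|y−yᵢ|, so x and y are optimised independently as 1-D weighted medians.
Total weight W = 375; half = 187.5.
x-coordinate, sorted with cumulative weight:
  x=3 (Q, w=100) cum 100
  x=5 (P, w=100) cum 200  ← median
  x=6 (R, w=125) cum 325
  x=10 (S, w=50) cum 375
⇒ x* = 5
y-coordinate, sorted with cumulative weight:
  y=1 (P, w=100) cum 100
  y=1 (R, w=125) cum 225  ← median
  y=2 (S, w=50) cum 275
  y=7 (Q, w=100) cum 375
⇒ y* = 1

(5, 1)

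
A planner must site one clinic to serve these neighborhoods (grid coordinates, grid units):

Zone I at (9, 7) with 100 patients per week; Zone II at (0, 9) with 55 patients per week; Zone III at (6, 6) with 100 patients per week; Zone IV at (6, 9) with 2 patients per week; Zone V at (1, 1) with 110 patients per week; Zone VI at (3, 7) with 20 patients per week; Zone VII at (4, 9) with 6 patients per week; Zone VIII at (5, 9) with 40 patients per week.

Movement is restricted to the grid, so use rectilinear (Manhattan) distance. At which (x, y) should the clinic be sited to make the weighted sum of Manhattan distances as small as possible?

Manhattan distance separates: Σwᵢ(|x−xᵢ|+|y−yᵢ|) = Σwᵢ|x−xᵢ| + Σwᵢ|y−yᵢ|, so x and y are optimised independently as 1-D weighted medians.
Total weight W = 433; half = 216.5.
x-coordinate, sorted with cumulative weight:
  x=0 (Zone II, w=55) cum 55
  x=1 (Zone V, w=110) cum 165
  x=3 (Zone VI, w=20) cum 185
  x=4 (Zone VII, w=6) cum 191
  x=5 (Zone VIII, w=40) cum 231  ← median
  x=6 (Zone III, w=100) cum 331
  x=6 (Zone IV, w=2) cum 333
  x=9 (Zone I, w=100) cum 433
⇒ x* = 5
y-coordinate, sorted with cumulative weight:
  y=1 (Zone V, w=110) cum 110
  y=6 (Zone III, w=100) cum 210
  y=7 (Zone I, w=100) cum 310  ← median
  y=7 (Zone VI, w=20) cum 330
  y=9 (Zone II, w=55) cum 385
  y=9 (Zone IV, w=2) cum 387
  y=9 (Zone VII, w=6) cum 393
  y=9 (Zone VIII, w=40) cum 433
⇒ y* = 7

(5, 7)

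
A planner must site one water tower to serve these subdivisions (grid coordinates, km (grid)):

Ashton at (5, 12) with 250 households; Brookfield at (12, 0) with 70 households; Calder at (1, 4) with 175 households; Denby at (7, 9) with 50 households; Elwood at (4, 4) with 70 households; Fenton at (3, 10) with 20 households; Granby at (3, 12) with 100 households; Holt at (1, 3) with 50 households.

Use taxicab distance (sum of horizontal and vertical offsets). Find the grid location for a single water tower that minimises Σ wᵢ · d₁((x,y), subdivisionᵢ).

(4, 9)

Manhattan distance separates: Σwᵢ(|x−xᵢ|+|y−yᵢ|) = Σwᵢ|x−xᵢ| + Σwᵢ|y−yᵢ|, so x and y are optimised independently as 1-D weighted medians.
Total weight W = 785; half = 392.5.
x-coordinate, sorted with cumulative weight:
  x=1 (Calder, w=175) cum 175
  x=1 (Holt, w=50) cum 225
  x=3 (Fenton, w=20) cum 245
  x=3 (Granby, w=100) cum 345
  x=4 (Elwood, w=70) cum 415  ← median
  x=5 (Ashton, w=250) cum 665
  x=7 (Denby, w=50) cum 715
  x=12 (Brookfield, w=70) cum 785
⇒ x* = 4
y-coordinate, sorted with cumulative weight:
  y=0 (Brookfield, w=70) cum 70
  y=3 (Holt, w=50) cum 120
  y=4 (Calder, w=175) cum 295
  y=4 (Elwood, w=70) cum 365
  y=9 (Denby, w=50) cum 415  ← median
  y=10 (Fenton, w=20) cum 435
  y=12 (Ashton, w=250) cum 685
  y=12 (Granby, w=100) cum 785
⇒ y* = 9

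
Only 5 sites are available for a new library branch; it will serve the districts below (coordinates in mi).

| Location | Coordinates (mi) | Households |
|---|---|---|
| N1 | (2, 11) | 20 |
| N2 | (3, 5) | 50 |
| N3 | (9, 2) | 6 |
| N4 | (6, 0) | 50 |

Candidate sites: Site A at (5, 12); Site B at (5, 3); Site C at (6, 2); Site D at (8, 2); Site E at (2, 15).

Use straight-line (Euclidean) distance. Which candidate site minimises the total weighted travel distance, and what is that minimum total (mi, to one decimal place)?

Total weighted distance at each candidate:
  Site A (5, 12): total = 1094.0
  Site B (5, 3): total = 495.2
  Site C (6, 2): total = 527.1
  Site D (8, 2): total = 655.3
  Site E (2, 15): total = 1447.3
Minimum is at Site B with total 495.2 mi.

Site B, total 495.2 mi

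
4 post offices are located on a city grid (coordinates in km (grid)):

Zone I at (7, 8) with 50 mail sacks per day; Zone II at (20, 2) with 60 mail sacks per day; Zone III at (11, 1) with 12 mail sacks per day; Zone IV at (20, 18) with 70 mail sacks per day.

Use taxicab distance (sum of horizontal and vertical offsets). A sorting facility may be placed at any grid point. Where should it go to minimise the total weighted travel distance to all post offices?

(20, 8)

Manhattan distance separates: Σwᵢ(|x−xᵢ|+|y−yᵢ|) = Σwᵢ|x−xᵢ| + Σwᵢ|y−yᵢ|, so x and y are optimised independently as 1-D weighted medians.
Total weight W = 192; half = 96.
x-coordinate, sorted with cumulative weight:
  x=7 (Zone I, w=50) cum 50
  x=11 (Zone III, w=12) cum 62
  x=20 (Zone II, w=60) cum 122  ← median
  x=20 (Zone IV, w=70) cum 192
⇒ x* = 20
y-coordinate, sorted with cumulative weight:
  y=1 (Zone III, w=12) cum 12
  y=2 (Zone II, w=60) cum 72
  y=8 (Zone I, w=50) cum 122  ← median
  y=18 (Zone IV, w=70) cum 192
⇒ y* = 8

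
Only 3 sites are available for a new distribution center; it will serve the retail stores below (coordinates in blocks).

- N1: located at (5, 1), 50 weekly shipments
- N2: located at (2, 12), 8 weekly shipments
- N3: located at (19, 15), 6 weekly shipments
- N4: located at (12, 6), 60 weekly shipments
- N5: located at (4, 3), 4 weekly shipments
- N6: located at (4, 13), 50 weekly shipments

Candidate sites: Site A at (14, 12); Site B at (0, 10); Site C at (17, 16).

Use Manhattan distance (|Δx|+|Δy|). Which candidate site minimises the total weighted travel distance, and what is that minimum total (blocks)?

Site B, total 2230 blocks

Total weighted distance at each candidate:
  Site A (14, 12): total = 2250
  Site B (0, 10): total = 2230
  Site C (17, 16): total = 3324
Minimum is at Site B with total 2230 blocks.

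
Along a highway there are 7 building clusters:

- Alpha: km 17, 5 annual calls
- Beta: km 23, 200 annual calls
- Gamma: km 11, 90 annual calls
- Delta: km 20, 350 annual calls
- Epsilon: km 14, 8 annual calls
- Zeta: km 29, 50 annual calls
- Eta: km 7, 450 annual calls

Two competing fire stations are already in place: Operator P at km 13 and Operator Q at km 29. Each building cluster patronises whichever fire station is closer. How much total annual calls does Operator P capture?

903

The indifferent point is the midpoint (13+29)/2 = 21; building clusters left of it (closer to Operator P at 13) go to Operator P, those right go to Operator Q.
  Eta at 7 (w=450) → Operator P
  Gamma at 11 (w=90) → Operator P
  Epsilon at 14 (w=8) → Operator P
  Alpha at 17 (w=5) → Operator P
  Delta at 20 (w=350) → Operator P
  Beta at 23 (w=200) → Operator Q
  Zeta at 29 (w=50) → Operator Q
Operator P captures 903; Operator Q captures 250.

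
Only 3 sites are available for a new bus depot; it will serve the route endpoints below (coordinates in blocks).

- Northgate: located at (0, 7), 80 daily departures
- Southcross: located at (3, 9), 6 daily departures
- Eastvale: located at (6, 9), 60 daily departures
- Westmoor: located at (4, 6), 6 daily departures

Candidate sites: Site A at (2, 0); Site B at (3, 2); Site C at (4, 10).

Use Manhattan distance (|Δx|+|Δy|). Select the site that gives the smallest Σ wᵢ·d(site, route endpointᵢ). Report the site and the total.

Total weighted distance at each candidate:
  Site A (2, 0): total = 1608
  Site B (3, 2): total = 1312
  Site C (4, 10): total = 776
Minimum is at Site C with total 776 blocks.

Site C, total 776 blocks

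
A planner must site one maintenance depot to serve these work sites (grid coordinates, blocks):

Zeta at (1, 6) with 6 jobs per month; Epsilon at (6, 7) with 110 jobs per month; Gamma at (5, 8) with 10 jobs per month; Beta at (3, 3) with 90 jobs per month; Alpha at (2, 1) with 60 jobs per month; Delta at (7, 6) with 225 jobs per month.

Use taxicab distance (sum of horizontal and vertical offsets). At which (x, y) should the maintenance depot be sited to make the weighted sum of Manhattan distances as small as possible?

(6, 6)

Manhattan distance separates: Σwᵢ(|x−xᵢ|+|y−yᵢ|) = Σwᵢ|x−xᵢ| + Σwᵢ|y−yᵢ|, so x and y are optimised independently as 1-D weighted medians.
Total weight W = 501; half = 250.5.
x-coordinate, sorted with cumulative weight:
  x=1 (Zeta, w=6) cum 6
  x=2 (Alpha, w=60) cum 66
  x=3 (Beta, w=90) cum 156
  x=5 (Gamma, w=10) cum 166
  x=6 (Epsilon, w=110) cum 276  ← median
  x=7 (Delta, w=225) cum 501
⇒ x* = 6
y-coordinate, sorted with cumulative weight:
  y=1 (Alpha, w=60) cum 60
  y=3 (Beta, w=90) cum 150
  y=6 (Zeta, w=6) cum 156
  y=6 (Delta, w=225) cum 381  ← median
  y=7 (Epsilon, w=110) cum 491
  y=8 (Gamma, w=10) cum 501
⇒ y* = 6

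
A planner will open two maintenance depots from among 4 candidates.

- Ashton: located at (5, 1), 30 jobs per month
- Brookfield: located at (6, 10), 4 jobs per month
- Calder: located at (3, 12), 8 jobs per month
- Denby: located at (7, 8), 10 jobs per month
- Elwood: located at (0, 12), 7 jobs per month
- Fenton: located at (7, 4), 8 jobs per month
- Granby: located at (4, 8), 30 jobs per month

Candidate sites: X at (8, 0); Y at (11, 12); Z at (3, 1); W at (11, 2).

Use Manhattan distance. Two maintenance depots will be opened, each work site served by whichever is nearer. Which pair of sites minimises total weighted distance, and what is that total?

{Y, Z}, total 605

Evaluate every pair (each demand assigned to the nearer of the two):
  {Y, Z}: total = 605
  {X, Z}: total = 664
  {Z, W}: total = 682
  {X, Y}: total = 739
  {Y, W}: total = 837
  {X, W}: total = 934
Best pair: {Y, Z} with total 605.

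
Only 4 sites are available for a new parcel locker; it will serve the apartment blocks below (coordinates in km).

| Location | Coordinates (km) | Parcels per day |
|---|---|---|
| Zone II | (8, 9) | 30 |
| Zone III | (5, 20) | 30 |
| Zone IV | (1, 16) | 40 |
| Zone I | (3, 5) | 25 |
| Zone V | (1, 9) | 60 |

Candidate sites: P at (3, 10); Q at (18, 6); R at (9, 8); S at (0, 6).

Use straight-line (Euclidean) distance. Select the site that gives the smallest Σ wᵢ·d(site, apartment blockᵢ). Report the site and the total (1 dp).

P, total 971.1 km

Total weighted distance at each candidate:
  P (3, 10): total = 971.1
  Q (18, 6): total = 3086.9
  R (9, 8): total = 1525.9
  S (0, 6): total = 1373.1
Minimum is at P with total 971.1 km.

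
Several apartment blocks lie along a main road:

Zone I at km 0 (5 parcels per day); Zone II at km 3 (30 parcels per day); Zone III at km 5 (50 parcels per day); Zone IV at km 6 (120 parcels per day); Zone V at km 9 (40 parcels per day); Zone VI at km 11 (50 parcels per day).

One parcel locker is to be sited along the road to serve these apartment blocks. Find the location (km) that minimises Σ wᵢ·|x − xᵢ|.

x = 6

For a sum of weighted absolute distances on a line, the optimum is the weighted median (not the mean). Total weight W = 295; half-weight = 147.5.
Sort by position and accumulate weight:
  km 0 (Zone I, w=5) → cum 5
  km 3 (Zone II, w=30) → cum 35
  km 5 (Zone III, w=50) → cum 85
  km 6 (Zone IV, w=120) → cum 205  ≥ 147.5 → median here
  km 9 (Zone V, w=40) → cum 245
  km 11 (Zone VI, w=50) → cum 295
Optimal location: km 6.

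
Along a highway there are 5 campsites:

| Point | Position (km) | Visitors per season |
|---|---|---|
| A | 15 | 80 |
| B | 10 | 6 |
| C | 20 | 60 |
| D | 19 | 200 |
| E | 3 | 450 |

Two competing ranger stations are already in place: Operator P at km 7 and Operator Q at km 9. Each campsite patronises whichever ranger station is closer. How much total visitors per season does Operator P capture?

450

The indifferent point is the midpoint (7+9)/2 = 8; campsites left of it (closer to Operator P at 7) go to Operator P, those right go to Operator Q.
  E at 3 (w=450) → Operator P
  B at 10 (w=6) → Operator Q
  A at 15 (w=80) → Operator Q
  D at 19 (w=200) → Operator Q
  C at 20 (w=60) → Operator Q
Operator P captures 450; Operator Q captures 346.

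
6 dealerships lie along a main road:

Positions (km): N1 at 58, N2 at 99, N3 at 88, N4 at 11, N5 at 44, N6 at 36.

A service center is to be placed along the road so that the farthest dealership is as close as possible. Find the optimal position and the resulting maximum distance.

location 55, max distance 44

The 1-center on a line is the midpoint of the two extreme points: leftmost at 11, rightmost at 99.
Optimal location = (11 + 99)/2 = 55; maximum distance = (99 − 11)/2 = 44.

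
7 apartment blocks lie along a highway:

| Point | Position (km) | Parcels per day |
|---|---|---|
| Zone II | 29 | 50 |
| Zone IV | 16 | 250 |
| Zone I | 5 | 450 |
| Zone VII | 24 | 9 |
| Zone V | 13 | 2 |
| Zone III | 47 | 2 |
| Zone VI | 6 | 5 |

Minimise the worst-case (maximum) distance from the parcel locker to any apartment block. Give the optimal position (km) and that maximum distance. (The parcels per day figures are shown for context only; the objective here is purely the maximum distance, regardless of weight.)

The 1-center on a line is the midpoint of the two extreme points: leftmost at 5, rightmost at 47.
Optimal location = (5 + 47)/2 = 26; maximum distance = (47 − 5)/2 = 21.

location 26, max distance 21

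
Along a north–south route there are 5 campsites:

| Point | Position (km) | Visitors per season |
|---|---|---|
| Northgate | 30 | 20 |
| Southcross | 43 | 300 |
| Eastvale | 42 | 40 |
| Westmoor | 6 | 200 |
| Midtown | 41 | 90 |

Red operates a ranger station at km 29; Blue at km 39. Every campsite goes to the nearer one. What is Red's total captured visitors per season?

The indifferent point is the midpoint (29+39)/2 = 34; campsites left of it (closer to Red at 29) go to Red, those right go to Blue.
  Westmoor at 6 (w=200) → Red
  Northgate at 30 (w=20) → Red
  Midtown at 41 (w=90) → Blue
  Eastvale at 42 (w=40) → Blue
  Southcross at 43 (w=300) → Blue
Red captures 220; Blue captures 430.

220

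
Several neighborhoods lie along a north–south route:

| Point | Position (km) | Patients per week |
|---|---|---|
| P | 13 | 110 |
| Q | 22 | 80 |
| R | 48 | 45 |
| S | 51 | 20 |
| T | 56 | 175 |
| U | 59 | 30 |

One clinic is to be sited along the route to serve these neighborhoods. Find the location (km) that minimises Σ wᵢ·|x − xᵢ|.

x = 48

For a sum of weighted absolute distances on a line, the optimum is the weighted median (not the mean). Total weight W = 460; half-weight = 230.
Sort by position and accumulate weight:
  km 13 (P, w=110) → cum 110
  km 22 (Q, w=80) → cum 190
  km 48 (R, w=45) → cum 235  ≥ 230 → median here
  km 51 (S, w=20) → cum 255
  km 56 (T, w=175) → cum 430
  km 59 (U, w=30) → cum 460
Optimal location: km 48.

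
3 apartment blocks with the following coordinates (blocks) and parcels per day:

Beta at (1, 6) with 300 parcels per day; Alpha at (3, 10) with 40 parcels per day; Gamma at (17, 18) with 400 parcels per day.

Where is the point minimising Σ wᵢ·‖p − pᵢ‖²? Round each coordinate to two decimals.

(9.76, 12.70)

The minimiser of Σwᵢ‖p−pᵢ‖² is the weighted centroid p* = (Σwᵢpᵢ)/(Σwᵢ).
Σwᵢ = 740.
Σwᵢxᵢ = 300·1 + 40·3 + 400·17 = 7220.
Σwᵢyᵢ = 300·6 + 40·10 + 400·18 = 9400.
x* = 7220/740 = 9.76, y* = 9400/740 = 12.70.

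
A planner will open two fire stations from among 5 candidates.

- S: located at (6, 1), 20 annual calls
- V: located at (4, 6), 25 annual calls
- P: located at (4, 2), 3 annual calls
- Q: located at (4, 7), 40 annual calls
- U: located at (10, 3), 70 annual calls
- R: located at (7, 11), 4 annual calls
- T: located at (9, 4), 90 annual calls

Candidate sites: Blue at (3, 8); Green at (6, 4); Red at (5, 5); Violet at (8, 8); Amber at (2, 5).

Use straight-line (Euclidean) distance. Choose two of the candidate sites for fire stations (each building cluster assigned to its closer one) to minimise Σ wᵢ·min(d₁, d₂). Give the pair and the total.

Evaluate every pair (each demand assigned to the nearer of the two):
  {Blue, Green}: total = 759.6
  {Green, Red}: total = 777.2
  {Green, Amber}: total = 824.4
  {Green, Violet}: total = 854.7
  {Blue, Red}: total = 951.9
  {Red, Violet}: total = 977.4
  {Red, Amber}: total = 990.1
  {Blue, Violet}: total = 1037.0
  {Violet, Amber}: total = 1053.7
  {Blue, Amber}: total = 1470.1
Best pair: {Blue, Green} with total 759.6.

{Blue, Green}, total 759.6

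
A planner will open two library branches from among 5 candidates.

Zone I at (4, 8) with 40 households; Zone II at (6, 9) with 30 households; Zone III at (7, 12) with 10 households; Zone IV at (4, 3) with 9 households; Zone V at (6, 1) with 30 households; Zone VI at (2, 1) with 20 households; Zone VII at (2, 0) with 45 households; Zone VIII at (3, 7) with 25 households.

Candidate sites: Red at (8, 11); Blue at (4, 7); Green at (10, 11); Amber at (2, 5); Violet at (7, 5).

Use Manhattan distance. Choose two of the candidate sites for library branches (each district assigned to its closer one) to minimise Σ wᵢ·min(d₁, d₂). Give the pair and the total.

{Blue, Amber}, total 846

Evaluate every pair (each demand assigned to the nearer of the two):
  {Blue, Amber}: total = 846
  {Amber, Violet}: total = 986
  {Red, Amber}: total = 996
  {Blue, Violet}: total = 1006
  {Red, Blue}: total = 1046
  {Blue, Green}: total = 1066
  {Green, Amber}: total = 1076
  {Red, Violet}: total = 1355
  {Green, Violet}: total = 1405
  {Red, Green}: total = 2198
Best pair: {Blue, Amber} with total 846.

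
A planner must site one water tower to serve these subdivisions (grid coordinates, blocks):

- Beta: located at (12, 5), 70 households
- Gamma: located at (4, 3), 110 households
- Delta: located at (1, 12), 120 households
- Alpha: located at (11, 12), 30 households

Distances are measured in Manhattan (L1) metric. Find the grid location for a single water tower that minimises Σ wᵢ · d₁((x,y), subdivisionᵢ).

(4, 5)

Manhattan distance separates: Σwᵢ(|x−xᵢ|+|y−yᵢ|) = Σwᵢ|x−xᵢ| + Σwᵢ|y−yᵢ|, so x and y are optimised independently as 1-D weighted medians.
Total weight W = 330; half = 165.
x-coordinate, sorted with cumulative weight:
  x=1 (Delta, w=120) cum 120
  x=4 (Gamma, w=110) cum 230  ← median
  x=11 (Alpha, w=30) cum 260
  x=12 (Beta, w=70) cum 330
⇒ x* = 4
y-coordinate, sorted with cumulative weight:
  y=3 (Gamma, w=110) cum 110
  y=5 (Beta, w=70) cum 180  ← median
  y=12 (Delta, w=120) cum 300
  y=12 (Alpha, w=30) cum 330
⇒ y* = 5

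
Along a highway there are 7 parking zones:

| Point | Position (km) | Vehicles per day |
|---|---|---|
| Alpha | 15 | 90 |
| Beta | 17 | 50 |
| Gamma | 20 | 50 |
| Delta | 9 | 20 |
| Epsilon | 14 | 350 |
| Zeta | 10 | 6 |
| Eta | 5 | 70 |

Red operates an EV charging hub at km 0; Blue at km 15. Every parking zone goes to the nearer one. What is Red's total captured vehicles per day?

70

The indifferent point is the midpoint (0+15)/2 = 7.5; parking zones left of it (closer to Red at 0) go to Red, those right go to Blue.
  Eta at 5 (w=70) → Red
  Delta at 9 (w=20) → Blue
  Zeta at 10 (w=6) → Blue
  Epsilon at 14 (w=350) → Blue
  Alpha at 15 (w=90) → Blue
  Beta at 17 (w=50) → Blue
  Gamma at 20 (w=50) → Blue
Red captures 70; Blue captures 566.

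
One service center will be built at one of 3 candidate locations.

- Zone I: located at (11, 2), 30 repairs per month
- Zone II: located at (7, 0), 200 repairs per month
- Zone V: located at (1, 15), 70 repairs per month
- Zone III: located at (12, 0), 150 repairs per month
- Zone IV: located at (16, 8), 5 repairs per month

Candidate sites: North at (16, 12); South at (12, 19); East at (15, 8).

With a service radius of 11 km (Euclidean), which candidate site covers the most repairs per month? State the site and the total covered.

East, covering 185

Coverage radius r = 11 km; a point is covered iff (Δx)²+(Δy)² ≤ 11² = 121.
  North (16, 12): covers {Zone IV} → 5
  South (12, 19): covers {none} → 0
  East (15, 8): covers {Zone I, Zone III, Zone IV} → 185
Maximum coverage at East: 185 repairs per month.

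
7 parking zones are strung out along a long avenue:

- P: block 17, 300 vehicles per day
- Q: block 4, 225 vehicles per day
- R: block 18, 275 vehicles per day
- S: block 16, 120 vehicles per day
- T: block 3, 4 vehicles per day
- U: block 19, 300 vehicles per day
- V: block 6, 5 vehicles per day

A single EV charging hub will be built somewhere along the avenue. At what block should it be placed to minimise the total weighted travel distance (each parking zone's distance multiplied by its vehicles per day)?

x = 17

For a sum of weighted absolute distances on a line, the optimum is the weighted median (not the mean). Total weight W = 1229; half-weight = 614.5.
Sort by position and accumulate weight:
  block 3 (T, w=4) → cum 4
  block 4 (Q, w=225) → cum 229
  block 6 (V, w=5) → cum 234
  block 16 (S, w=120) → cum 354
  block 17 (P, w=300) → cum 654  ≥ 614.5 → median here
  block 18 (R, w=275) → cum 929
  block 19 (U, w=300) → cum 1229
Optimal location: block 17.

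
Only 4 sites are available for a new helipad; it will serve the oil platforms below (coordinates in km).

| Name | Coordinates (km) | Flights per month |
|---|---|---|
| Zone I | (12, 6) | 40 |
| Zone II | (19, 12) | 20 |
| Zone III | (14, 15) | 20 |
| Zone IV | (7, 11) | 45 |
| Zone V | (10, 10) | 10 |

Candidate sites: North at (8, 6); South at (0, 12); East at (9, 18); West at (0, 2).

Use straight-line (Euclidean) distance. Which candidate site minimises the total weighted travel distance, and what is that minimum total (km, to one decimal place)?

North, total 901.1 km

Total weighted distance at each candidate:
  North (8, 6): total = 901.1
  South (0, 12): total = 1623.2
  East (9, 18): total = 1252.9
  West (0, 2): total = 1958.6
Minimum is at North with total 901.1 km.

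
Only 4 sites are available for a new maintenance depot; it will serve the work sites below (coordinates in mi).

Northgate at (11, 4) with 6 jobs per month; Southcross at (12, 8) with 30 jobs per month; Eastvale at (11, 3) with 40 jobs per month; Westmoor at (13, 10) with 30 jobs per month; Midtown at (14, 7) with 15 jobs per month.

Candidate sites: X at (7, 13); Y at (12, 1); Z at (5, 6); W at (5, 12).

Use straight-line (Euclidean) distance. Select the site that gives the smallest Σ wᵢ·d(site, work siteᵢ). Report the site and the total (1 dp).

Y, total 684.9 mi

Total weighted distance at each candidate:
  X (7, 13): total = 1041.6
  Y (12, 1): total = 684.9
  Z (5, 6): total = 928.8
  W (5, 12): total = 1136.4
Minimum is at Y with total 684.9 mi.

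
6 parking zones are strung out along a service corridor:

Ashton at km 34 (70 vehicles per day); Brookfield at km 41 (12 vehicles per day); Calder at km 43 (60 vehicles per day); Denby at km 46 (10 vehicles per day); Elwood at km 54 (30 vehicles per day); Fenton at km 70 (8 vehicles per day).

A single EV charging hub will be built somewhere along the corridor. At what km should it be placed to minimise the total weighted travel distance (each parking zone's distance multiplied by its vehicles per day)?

For a sum of weighted absolute distances on a line, the optimum is the weighted median (not the mean). Total weight W = 190; half-weight = 95.
Sort by position and accumulate weight:
  km 34 (Ashton, w=70) → cum 70
  km 41 (Brookfield, w=12) → cum 82
  km 43 (Calder, w=60) → cum 142  ≥ 95 → median here
  km 46 (Denby, w=10) → cum 152
  km 54 (Elwood, w=30) → cum 182
  km 70 (Fenton, w=8) → cum 190
Optimal location: km 43.

x = 43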